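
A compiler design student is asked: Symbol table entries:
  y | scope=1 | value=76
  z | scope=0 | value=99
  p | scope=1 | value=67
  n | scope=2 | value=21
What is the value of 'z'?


Searching symbol table for 'z':
  y | scope=1 | value=76
  z | scope=0 | value=99 <- MATCH
  p | scope=1 | value=67
  n | scope=2 | value=21
Found 'z' at scope 0 with value 99

99


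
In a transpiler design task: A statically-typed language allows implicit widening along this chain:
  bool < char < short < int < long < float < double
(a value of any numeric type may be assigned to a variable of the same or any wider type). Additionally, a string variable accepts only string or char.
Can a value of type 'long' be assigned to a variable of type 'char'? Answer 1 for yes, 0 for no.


Target variable type: char
Source value type: long
Numeric ranks: long=4, char=1
Widening allowed iff rank(source) <= rank(target): 4 <= 1? No
Result: 0

0


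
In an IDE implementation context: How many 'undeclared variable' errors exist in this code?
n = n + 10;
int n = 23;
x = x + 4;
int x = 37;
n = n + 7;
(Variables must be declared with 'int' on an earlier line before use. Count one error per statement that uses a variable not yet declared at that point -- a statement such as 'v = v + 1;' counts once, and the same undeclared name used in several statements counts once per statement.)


Scanning code line by line:
  Line 1: use 'n' -> ERROR (undeclared)
  Line 2: declare 'n' -> declared = ['n']
  Line 3: use 'x' -> ERROR (undeclared)
  Line 4: declare 'x' -> declared = ['n', 'x']
  Line 5: use 'n' -> OK (declared)
Total undeclared variable errors: 2

2


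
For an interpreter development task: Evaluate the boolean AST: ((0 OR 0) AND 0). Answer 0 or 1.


Step 1: Evaluate inner node
  0 OR 0 = 0
Step 2: Evaluate root node
  0 AND 0 = 0

0


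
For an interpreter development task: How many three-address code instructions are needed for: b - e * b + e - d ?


Expression: b - e * b + e - d
Generating three-address code (respecting * over +/- precedence):
  Instruction 1: t1 = e * b
  Instruction 2: t2 = b - t1
  Instruction 3: t3 = t2 + e
  Instruction 4: t4 = t3 - d
Total instructions: 4

4


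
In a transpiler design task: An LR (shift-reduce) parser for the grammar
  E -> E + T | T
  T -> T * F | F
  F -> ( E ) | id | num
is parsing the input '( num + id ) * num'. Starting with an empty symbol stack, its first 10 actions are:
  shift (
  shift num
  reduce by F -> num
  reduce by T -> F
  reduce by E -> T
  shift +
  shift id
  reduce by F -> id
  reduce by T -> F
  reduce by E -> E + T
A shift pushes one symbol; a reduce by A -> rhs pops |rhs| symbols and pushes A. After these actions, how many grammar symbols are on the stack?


Tracking the symbol stack through each action:
  Action 1: shift '(' : push -> stack = [(] (size 1)
  Action 2: shift 'num' : push -> stack = [(, num] (size 2)
  Action 3: reduce by F -> num : pop 1, push F -> stack = [(, F] (size 2)
  Action 4: reduce by T -> F : pop 1, push T -> stack = [(, T] (size 2)
  Action 5: reduce by E -> T : pop 1, push E -> stack = [(, E] (size 2)
  Action 6: shift '+' : push -> stack = [(, E, +] (size 3)
  Action 7: shift 'id' : push -> stack = [(, E, +, id] (size 4)
  Action 8: reduce by F -> id : pop 1, push F -> stack = [(, E, +, F] (size 4)
  Action 9: reduce by T -> F : pop 1, push T -> stack = [(, E, +, T] (size 4)
  Action 10: reduce by E -> E + T : pop 3, push E -> stack = [(, E] (size 2)
Final stack size: 2

2


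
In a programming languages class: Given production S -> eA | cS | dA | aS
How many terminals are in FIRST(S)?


Production: S -> eA | cS | dA | aS
Examining each alternative for leading terminals:
  S -> eA : first terminal = 'e'
  S -> cS : first terminal = 'c'
  S -> dA : first terminal = 'd'
  S -> aS : first terminal = 'a'
FIRST(S) = {a, c, d, e}
Count: 4

4


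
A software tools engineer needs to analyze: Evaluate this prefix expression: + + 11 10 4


Parsing prefix expression: + + 11 10 4
Step 1: Innermost operation '+ 11 10'
  11 + 10 = 21
Step 2: Outer operation '+ [21] 4'
  21 + 4 = 25

25


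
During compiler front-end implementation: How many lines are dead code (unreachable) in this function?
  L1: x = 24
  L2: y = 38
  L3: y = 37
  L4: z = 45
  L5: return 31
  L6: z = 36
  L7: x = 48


Analyzing control flow:
  L1: reachable (before return)
  L2: reachable (before return)
  L3: reachable (before return)
  L4: reachable (before return)
  L5: reachable (return statement)
  L6: DEAD (after return at L5)
  L7: DEAD (after return at L5)
Return at L5, total lines = 7
Dead lines: L6 through L7
Count: 2

2


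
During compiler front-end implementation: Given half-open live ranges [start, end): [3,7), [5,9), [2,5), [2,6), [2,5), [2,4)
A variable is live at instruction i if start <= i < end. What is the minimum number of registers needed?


Live ranges:
  Var0: [3, 7)
  Var1: [5, 9)
  Var2: [2, 5)
  Var3: [2, 6)
  Var4: [2, 5)
  Var5: [2, 4)
Sweep-line events (position, delta, active):
  pos=2 start -> active=1
  pos=2 start -> active=2
  pos=2 start -> active=3
  pos=2 start -> active=4
  pos=3 start -> active=5
  pos=4 end -> active=4
  pos=5 end -> active=3
  pos=5 end -> active=2
  pos=5 start -> active=3
  pos=6 end -> active=2
  pos=7 end -> active=1
  pos=9 end -> active=0
Maximum simultaneous active: 5
Minimum registers needed: 5

5


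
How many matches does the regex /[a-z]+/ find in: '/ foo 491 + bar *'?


Pattern: /[a-z]+/ (identifiers)
Input: '/ foo 491 + bar *'
Scanning for matches:
  Match 1: 'foo'
  Match 2: 'bar'
Total matches: 2

2


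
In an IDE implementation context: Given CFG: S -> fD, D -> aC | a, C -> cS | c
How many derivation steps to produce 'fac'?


Grammar: S -> fD, D -> aC | a, C -> cS | c
Deriving 'fac':
Step 1: S -> fD => fD
Step 2: D -> aC => faC
Step 3: C -> c => fac
Total derivation steps: 3

3


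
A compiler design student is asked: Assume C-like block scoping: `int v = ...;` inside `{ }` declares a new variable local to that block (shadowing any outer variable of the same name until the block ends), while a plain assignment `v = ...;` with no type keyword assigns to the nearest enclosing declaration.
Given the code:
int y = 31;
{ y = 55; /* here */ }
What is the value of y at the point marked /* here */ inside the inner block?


Analyzing scoping rules:
Outer scope: declares y = 31
Inner block: 'y = 55;' has no type keyword, so it is an assignment to the outer y (no shadowing)
Inside the block, after the assignment -> 55
Result: 55

55


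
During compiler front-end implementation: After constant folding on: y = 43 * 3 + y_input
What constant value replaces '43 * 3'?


Identifying constant sub-expression:
  Original: y = 43 * 3 + y_input
  43 and 3 are both compile-time constants
  Evaluating: 43 * 3 = 129
  After folding: y = 129 + y_input

129


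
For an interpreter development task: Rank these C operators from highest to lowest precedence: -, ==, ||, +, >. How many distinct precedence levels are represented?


Looking up precedence for each operator:
  - -> precedence 5
  == -> precedence 3
  || -> precedence 1
  + -> precedence 5
  > -> precedence 4
Sorted highest to lowest: -, +, >, ==, ||
Distinct precedence values: [5, 4, 3, 1]
Number of distinct levels: 4

4


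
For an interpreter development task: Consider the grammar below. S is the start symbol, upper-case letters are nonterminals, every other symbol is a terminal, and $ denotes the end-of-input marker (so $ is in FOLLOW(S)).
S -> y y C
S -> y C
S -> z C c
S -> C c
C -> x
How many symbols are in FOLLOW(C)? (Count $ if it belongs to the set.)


S is the start symbol and does not occur in any rule body, so FOLLOW(S) = {$}.
Examining every occurrence of C in a rule body:
  S -> y y C : C is at the right end -> add FOLLOW(S) = {$}
  S -> y C : C is at the right end -> add FOLLOW(S) = {$} (already in the set)
  S -> z C c : C is followed by terminal 'c' -> add 'c'
  S -> C c : C is followed by terminal 'c' -> add 'c' (already in the set)
  C -> x : C does not occur in the body -> contributes nothing
FOLLOW(C) = {c, $}
Count: 2

2


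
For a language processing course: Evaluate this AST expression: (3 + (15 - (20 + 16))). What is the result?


Expression: (3 + (15 - (20 + 16)))
Evaluating step by step:
  20 + 16 = 36
  15 - 36 = -21
  3 + -21 = -18
Result: -18

-18


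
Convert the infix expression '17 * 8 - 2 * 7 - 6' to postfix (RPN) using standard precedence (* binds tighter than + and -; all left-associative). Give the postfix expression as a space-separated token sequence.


Applying the shunting-yard algorithm:
  Operand 17 -> output
  Push '*' onto operator stack -> op-stack: [*]
  Operand 8 -> output
  See '-' (prec 1); top '*' (prec 2) >= it -> pop '*' to output
  Push '-' onto operator stack -> op-stack: [-]
  Operand 2 -> output
  Push '*' onto operator stack -> op-stack: [-, *]
  Operand 7 -> output
  See '-' (prec 1); top '*' (prec 2) >= it -> pop '*' to output
  See '-' (prec 1); top '-' (prec 1) >= it -> pop '-' to output
  Push '-' onto operator stack -> op-stack: [-]
  Operand 6 -> output
  End of input: pop '-' to output
Postfix result: 17 8 * 2 7 * - 6 -

17 8 * 2 7 * - 6 -


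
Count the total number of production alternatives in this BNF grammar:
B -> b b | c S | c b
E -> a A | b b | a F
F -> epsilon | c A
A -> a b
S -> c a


Counting alternatives per rule:
  B: 3 alternative(s)
  E: 3 alternative(s)
  F: 2 alternative(s)
  A: 1 alternative(s)
  S: 1 alternative(s)
Sum: 3 + 3 + 2 + 1 + 1 = 10

10


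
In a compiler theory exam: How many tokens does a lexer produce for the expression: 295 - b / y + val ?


Scanning '295 - b / y + val'
Token 1: '295' -> integer_literal
Token 2: '-' -> operator
Token 3: 'b' -> identifier
Token 4: '/' -> operator
Token 5: 'y' -> identifier
Token 6: '+' -> operator
Token 7: 'val' -> identifier
Total tokens: 7

7


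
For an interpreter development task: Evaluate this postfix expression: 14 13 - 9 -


Processing tokens left to right:
Push 14, Push 13
Pop 14 and 13, compute 14 - 13 = 1, push 1
Push 9
Pop 1 and 9, compute 1 - 9 = -8, push -8
Stack result: -8

-8


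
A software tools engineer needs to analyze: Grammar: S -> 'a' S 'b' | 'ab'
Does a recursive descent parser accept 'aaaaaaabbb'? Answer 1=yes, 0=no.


Grammar accepts strings of the form a^n b^n (n >= 1)
Word: 'aaaaaaabbb'
Counting: 7 a's and 3 b's
Check: 7 == 3? No
Mismatch: a-count != b-count
Rejected

0


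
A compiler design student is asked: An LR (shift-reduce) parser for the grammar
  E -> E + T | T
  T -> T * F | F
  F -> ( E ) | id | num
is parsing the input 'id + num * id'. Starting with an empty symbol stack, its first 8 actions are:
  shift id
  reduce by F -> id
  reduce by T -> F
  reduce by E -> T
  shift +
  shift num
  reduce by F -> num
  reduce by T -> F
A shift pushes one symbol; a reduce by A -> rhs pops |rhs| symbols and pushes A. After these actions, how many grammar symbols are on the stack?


Tracking the symbol stack through each action:
  Action 1: shift 'id' : push -> stack = [id] (size 1)
  Action 2: reduce by F -> id : pop 1, push F -> stack = [F] (size 1)
  Action 3: reduce by T -> F : pop 1, push T -> stack = [T] (size 1)
  Action 4: reduce by E -> T : pop 1, push E -> stack = [E] (size 1)
  Action 5: shift '+' : push -> stack = [E, +] (size 2)
  Action 6: shift 'num' : push -> stack = [E, +, num] (size 3)
  Action 7: reduce by F -> num : pop 1, push F -> stack = [E, +, F] (size 3)
  Action 8: reduce by T -> F : pop 1, push T -> stack = [E, +, T] (size 3)
Final stack size: 3

3


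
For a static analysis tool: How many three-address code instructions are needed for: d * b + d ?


Expression: d * b + d
Generating three-address code (respecting * over +/- precedence):
  Instruction 1: t1 = d * b
  Instruction 2: t2 = t1 + d
Total instructions: 2

2


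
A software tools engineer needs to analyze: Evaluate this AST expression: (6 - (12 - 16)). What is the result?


Expression: (6 - (12 - 16))
Evaluating step by step:
  12 - 16 = -4
  6 - -4 = 10
Result: 10

10


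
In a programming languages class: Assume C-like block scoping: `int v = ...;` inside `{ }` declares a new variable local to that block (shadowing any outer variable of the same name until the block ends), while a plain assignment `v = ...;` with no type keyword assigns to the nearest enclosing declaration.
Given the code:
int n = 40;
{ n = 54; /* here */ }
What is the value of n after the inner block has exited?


Analyzing scoping rules:
Outer scope: declares n = 40
Inner block: 'n = 54;' has no type keyword, so it is an assignment to the outer n (no shadowing)
The assignment changed the outer variable itself, so the new value persists after the block -> 54
Result: 54

54


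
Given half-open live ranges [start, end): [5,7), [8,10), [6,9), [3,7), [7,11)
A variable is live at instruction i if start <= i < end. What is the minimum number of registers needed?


Live ranges:
  Var0: [5, 7)
  Var1: [8, 10)
  Var2: [6, 9)
  Var3: [3, 7)
  Var4: [7, 11)
Sweep-line events (position, delta, active):
  pos=3 start -> active=1
  pos=5 start -> active=2
  pos=6 start -> active=3
  pos=7 end -> active=2
  pos=7 end -> active=1
  pos=7 start -> active=2
  pos=8 start -> active=3
  pos=9 end -> active=2
  pos=10 end -> active=1
  pos=11 end -> active=0
Maximum simultaneous active: 3
Minimum registers needed: 3

3


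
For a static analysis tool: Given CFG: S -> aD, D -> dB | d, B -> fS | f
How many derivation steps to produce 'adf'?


Grammar: S -> aD, D -> dB | d, B -> fS | f
Deriving 'adf':
Step 1: S -> aD => aD
Step 2: D -> dB => adB
Step 3: B -> f => adf
Total derivation steps: 3

3


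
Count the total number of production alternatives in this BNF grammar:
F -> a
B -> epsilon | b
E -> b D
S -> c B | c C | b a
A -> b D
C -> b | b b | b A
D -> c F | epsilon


Counting alternatives per rule:
  F: 1 alternative(s)
  B: 2 alternative(s)
  E: 1 alternative(s)
  S: 3 alternative(s)
  A: 1 alternative(s)
  C: 3 alternative(s)
  D: 2 alternative(s)
Sum: 1 + 2 + 1 + 3 + 1 + 3 + 2 = 13

13


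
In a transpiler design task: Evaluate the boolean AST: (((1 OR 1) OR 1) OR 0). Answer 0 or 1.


Step 1: Evaluate inner node
  1 OR 1 = 1
Step 2: Evaluate next node
  1 OR 1 = 1
Step 3: Evaluate root node
  1 OR 0 = 1

1


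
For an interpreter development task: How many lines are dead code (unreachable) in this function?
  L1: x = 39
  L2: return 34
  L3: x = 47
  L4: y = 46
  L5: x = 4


Analyzing control flow:
  L1: reachable (before return)
  L2: reachable (return statement)
  L3: DEAD (after return at L2)
  L4: DEAD (after return at L2)
  L5: DEAD (after return at L2)
Return at L2, total lines = 5
Dead lines: L3 through L5
Count: 3

3


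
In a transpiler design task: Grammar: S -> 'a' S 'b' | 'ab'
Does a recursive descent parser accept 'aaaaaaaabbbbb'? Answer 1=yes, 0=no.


Grammar accepts strings of the form a^n b^n (n >= 1)
Word: 'aaaaaaaabbbbb'
Counting: 8 a's and 5 b's
Check: 8 == 5? No
Mismatch: a-count != b-count
Rejected

0


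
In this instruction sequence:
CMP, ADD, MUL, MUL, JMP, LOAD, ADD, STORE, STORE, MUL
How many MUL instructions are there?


Scanning instruction sequence for MUL:
  Position 1: CMP
  Position 2: ADD
  Position 3: MUL <- MATCH
  Position 4: MUL <- MATCH
  Position 5: JMP
  Position 6: LOAD
  Position 7: ADD
  Position 8: STORE
  Position 9: STORE
  Position 10: MUL <- MATCH
Matches at positions: [3, 4, 10]
Total MUL count: 3

3


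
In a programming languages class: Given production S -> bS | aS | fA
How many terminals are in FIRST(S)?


Production: S -> bS | aS | fA
Examining each alternative for leading terminals:
  S -> bS : first terminal = 'b'
  S -> aS : first terminal = 'a'
  S -> fA : first terminal = 'f'
FIRST(S) = {a, b, f}
Count: 3

3


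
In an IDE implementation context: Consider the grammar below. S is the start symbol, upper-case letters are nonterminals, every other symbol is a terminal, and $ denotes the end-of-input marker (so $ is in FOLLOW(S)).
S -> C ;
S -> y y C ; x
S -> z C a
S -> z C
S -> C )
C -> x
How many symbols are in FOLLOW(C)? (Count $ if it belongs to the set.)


S is the start symbol and does not occur in any rule body, so FOLLOW(S) = {$}.
Examining every occurrence of C in a rule body:
  S -> C ; : C is followed by terminal ';' -> add ';'
  S -> y y C ; x : C is followed by terminal ';' -> add ';' (already in the set)
  S -> z C a : C is followed by terminal 'a' -> add 'a'
  S -> z C : C is at the right end -> add FOLLOW(S) = {$}
  S -> C ) : C is followed by terminal ')' -> add ')'
  C -> x : C does not occur in the body -> contributes nothing
FOLLOW(C) = {), ;, a, $}
Count: 4

4


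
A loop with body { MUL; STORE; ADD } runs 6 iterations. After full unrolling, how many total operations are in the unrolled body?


Loop body operations: MUL, STORE, ADD (3 ops per iteration)
Unrolling 6 iterations:
  Iteration 1: MUL, STORE, ADD (3 ops)
  Iteration 2: MUL, STORE, ADD (3 ops)
  Iteration 3: MUL, STORE, ADD (3 ops)
  Iteration 4: MUL, STORE, ADD (3 ops)
  Iteration 5: MUL, STORE, ADD (3 ops)
  Iteration 6: MUL, STORE, ADD (3 ops)
Total: 6 iterations * 3 ops/iter = 18 operations

18


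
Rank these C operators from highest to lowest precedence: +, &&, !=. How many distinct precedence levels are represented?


Looking up precedence for each operator:
  + -> precedence 5
  && -> precedence 2
  != -> precedence 3
Sorted highest to lowest: +, !=, &&
Distinct precedence values: [5, 3, 2]
Number of distinct levels: 3

3


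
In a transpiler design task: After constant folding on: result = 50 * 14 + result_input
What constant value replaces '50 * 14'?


Identifying constant sub-expression:
  Original: result = 50 * 14 + result_input
  50 and 14 are both compile-time constants
  Evaluating: 50 * 14 = 700
  After folding: result = 700 + result_input

700


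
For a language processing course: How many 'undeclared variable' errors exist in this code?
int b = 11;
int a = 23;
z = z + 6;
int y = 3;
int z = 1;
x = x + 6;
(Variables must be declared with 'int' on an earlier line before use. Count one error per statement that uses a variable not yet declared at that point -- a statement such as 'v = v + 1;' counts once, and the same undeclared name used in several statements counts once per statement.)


Scanning code line by line:
  Line 1: declare 'b' -> declared = ['b']
  Line 2: declare 'a' -> declared = ['a', 'b']
  Line 3: use 'z' -> ERROR (undeclared)
  Line 4: declare 'y' -> declared = ['a', 'b', 'y']
  Line 5: declare 'z' -> declared = ['a', 'b', 'y', 'z']
  Line 6: use 'x' -> ERROR (undeclared)
Total undeclared variable errors: 2

2


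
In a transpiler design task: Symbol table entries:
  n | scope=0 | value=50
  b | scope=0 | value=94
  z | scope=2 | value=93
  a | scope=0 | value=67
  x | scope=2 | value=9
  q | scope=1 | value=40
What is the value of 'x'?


Searching symbol table for 'x':
  n | scope=0 | value=50
  b | scope=0 | value=94
  z | scope=2 | value=93
  a | scope=0 | value=67
  x | scope=2 | value=9 <- MATCH
  q | scope=1 | value=40
Found 'x' at scope 2 with value 9

9


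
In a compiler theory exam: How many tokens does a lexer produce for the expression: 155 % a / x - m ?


Scanning '155 % a / x - m'
Token 1: '155' -> integer_literal
Token 2: '%' -> operator
Token 3: 'a' -> identifier
Token 4: '/' -> operator
Token 5: 'x' -> identifier
Token 6: '-' -> operator
Token 7: 'm' -> identifier
Total tokens: 7

7


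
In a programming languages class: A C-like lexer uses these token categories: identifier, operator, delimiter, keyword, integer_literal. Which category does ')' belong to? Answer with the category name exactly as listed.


Token: ')'
Checking categories:
  identifier: no
  integer_literal: no
  operator: no
  keyword: no
  delimiter: YES
Category: delimiter

delimiter


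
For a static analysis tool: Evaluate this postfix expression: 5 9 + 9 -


Processing tokens left to right:
Push 5, Push 9
Pop 5 and 9, compute 5 + 9 = 14, push 14
Push 9
Pop 14 and 9, compute 14 - 9 = 5, push 5
Stack result: 5

5


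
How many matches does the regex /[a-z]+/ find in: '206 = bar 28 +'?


Pattern: /[a-z]+/ (identifiers)
Input: '206 = bar 28 +'
Scanning for matches:
  Match 1: 'bar'
Total matches: 1

1


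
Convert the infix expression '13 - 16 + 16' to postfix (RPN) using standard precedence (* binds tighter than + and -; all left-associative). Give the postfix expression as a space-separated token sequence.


Applying the shunting-yard algorithm:
  Operand 13 -> output
  Push '-' onto operator stack -> op-stack: [-]
  Operand 16 -> output
  See '+' (prec 1); top '-' (prec 1) >= it -> pop '-' to output
  Push '+' onto operator stack -> op-stack: [+]
  Operand 16 -> output
  End of input: pop '+' to output
Postfix result: 13 16 - 16 +

13 16 - 16 +


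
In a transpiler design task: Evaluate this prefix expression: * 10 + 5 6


Parsing prefix expression: * 10 + 5 6
Step 1: Innermost operation '+ 5 6'
  5 + 6 = 11
Step 2: Outer operation '* 10 [11]'
  10 * 11 = 110

110


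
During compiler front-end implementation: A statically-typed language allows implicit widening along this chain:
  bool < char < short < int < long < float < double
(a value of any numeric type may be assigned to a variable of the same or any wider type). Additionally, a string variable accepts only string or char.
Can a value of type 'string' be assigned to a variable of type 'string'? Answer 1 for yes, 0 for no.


Target variable type: string
Source value type: string
Rule: string accepts only {string, char}
  source 'string' in {string, char}? Yes
Result: 1

1


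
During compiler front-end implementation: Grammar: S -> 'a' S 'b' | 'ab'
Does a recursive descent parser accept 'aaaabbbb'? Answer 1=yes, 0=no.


Grammar accepts strings of the form a^n b^n (n >= 1)
Word: 'aaaabbbb'
Counting: 4 a's and 4 b's
Check: 4 == 4? Yes
Derivation (S -> aSb applied 3 time(s), then S -> ab): S => aSb => aaSbb => aaaSbbb => aaaabbbb
Accepted

1


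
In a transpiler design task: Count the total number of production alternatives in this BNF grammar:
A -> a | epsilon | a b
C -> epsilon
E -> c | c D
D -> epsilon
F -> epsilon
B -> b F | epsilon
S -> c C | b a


Counting alternatives per rule:
  A: 3 alternative(s)
  C: 1 alternative(s)
  E: 2 alternative(s)
  D: 1 alternative(s)
  F: 1 alternative(s)
  B: 2 alternative(s)
  S: 2 alternative(s)
Sum: 3 + 1 + 2 + 1 + 1 + 2 + 2 = 12

12


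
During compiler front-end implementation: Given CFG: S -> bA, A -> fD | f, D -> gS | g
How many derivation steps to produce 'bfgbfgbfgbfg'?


Grammar: S -> bA, A -> fD | f, D -> gS | g
Deriving 'bfgbfgbfgbfg':
Step 1: S -> bA => bA
Step 2: A -> fD => bfD
Step 3: D -> gS => bfgS
Step 4: S -> bA => bfgbA
Step 5: A -> fD => bfgbfD
Step 6: D -> gS => bfgbfgS
Step 7: S -> bA => bfgbfgbA
Step 8: A -> fD => bfgbfgbfD
Step 9: D -> gS => bfgbfgbfgS
Step 10: S -> bA => bfgbfgbfgbA
Step 11: A -> fD => bfgbfgbfgbfD
Step 12: D -> g => bfgbfgbfgbfg
Total derivation steps: 12

12


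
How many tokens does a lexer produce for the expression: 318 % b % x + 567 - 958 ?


Scanning '318 % b % x + 567 - 958'
Token 1: '318' -> integer_literal
Token 2: '%' -> operator
Token 3: 'b' -> identifier
Token 4: '%' -> operator
Token 5: 'x' -> identifier
Token 6: '+' -> operator
Token 7: '567' -> integer_literal
Token 8: '-' -> operator
Token 9: '958' -> integer_literal
Total tokens: 9

9


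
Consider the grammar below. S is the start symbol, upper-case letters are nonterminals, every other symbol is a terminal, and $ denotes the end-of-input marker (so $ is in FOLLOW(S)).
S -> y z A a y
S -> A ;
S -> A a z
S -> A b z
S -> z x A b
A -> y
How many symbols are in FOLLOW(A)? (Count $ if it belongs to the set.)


S is the start symbol and does not occur in any rule body, so FOLLOW(S) = {$}.
Examining every occurrence of A in a rule body:
  S -> y z A a y : A is followed by terminal 'a' -> add 'a'
  S -> A ; : A is followed by terminal ';' -> add ';'
  S -> A a z : A is followed by terminal 'a' -> add 'a' (already in the set)
  S -> A b z : A is followed by terminal 'b' -> add 'b'
  S -> z x A b : A is followed by terminal 'b' -> add 'b' (already in the set)
  A -> y : A does not occur in the body -> contributes nothing
FOLLOW(A) = {;, a, b}
Count: 3

3


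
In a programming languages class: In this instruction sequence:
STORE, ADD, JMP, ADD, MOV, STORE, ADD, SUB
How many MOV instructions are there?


Scanning instruction sequence for MOV:
  Position 1: STORE
  Position 2: ADD
  Position 3: JMP
  Position 4: ADD
  Position 5: MOV <- MATCH
  Position 6: STORE
  Position 7: ADD
  Position 8: SUB
Matches at positions: [5]
Total MOV count: 1

1


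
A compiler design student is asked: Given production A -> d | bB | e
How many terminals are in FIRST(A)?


Production: A -> d | bB | e
Examining each alternative for leading terminals:
  A -> d : first terminal = 'd'
  A -> bB : first terminal = 'b'
  A -> e : first terminal = 'e'
FIRST(A) = {b, d, e}
Count: 3

3


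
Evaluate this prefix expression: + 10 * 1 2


Parsing prefix expression: + 10 * 1 2
Step 1: Innermost operation '* 1 2'
  1 * 2 = 2
Step 2: Outer operation '+ 10 [2]'
  10 + 2 = 12

12


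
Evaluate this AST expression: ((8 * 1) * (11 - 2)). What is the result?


Expression: ((8 * 1) * (11 - 2))
Evaluating step by step:
  8 * 1 = 8
  11 - 2 = 9
  8 * 9 = 72
Result: 72

72


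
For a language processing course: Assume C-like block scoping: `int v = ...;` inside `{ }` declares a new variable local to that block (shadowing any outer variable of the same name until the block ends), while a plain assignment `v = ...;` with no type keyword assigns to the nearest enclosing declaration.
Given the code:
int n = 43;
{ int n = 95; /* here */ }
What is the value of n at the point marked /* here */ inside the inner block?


Analyzing scoping rules:
Outer scope: declares n = 43
Inner block: 'int n = 95;' declares a NEW n that shadows the outer one
Inside the block the inner declaration is in scope -> 95
Result: 95

95


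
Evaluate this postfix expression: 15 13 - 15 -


Processing tokens left to right:
Push 15, Push 13
Pop 15 and 13, compute 15 - 13 = 2, push 2
Push 15
Pop 2 and 15, compute 2 - 15 = -13, push -13
Stack result: -13

-13


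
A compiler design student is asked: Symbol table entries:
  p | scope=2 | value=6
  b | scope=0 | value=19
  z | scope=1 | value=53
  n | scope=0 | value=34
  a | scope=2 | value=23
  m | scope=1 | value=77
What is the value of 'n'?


Searching symbol table for 'n':
  p | scope=2 | value=6
  b | scope=0 | value=19
  z | scope=1 | value=53
  n | scope=0 | value=34 <- MATCH
  a | scope=2 | value=23
  m | scope=1 | value=77
Found 'n' at scope 0 with value 34

34


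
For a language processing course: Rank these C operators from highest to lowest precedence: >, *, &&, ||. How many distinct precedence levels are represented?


Looking up precedence for each operator:
  > -> precedence 4
  * -> precedence 6
  && -> precedence 2
  || -> precedence 1
Sorted highest to lowest: *, >, &&, ||
Distinct precedence values: [6, 4, 2, 1]
Number of distinct levels: 4

4


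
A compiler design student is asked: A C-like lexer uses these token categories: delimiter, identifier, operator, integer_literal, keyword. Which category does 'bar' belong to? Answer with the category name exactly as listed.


Token: 'bar'
Checking categories:
  identifier: YES
  integer_literal: no
  operator: no
  keyword: no
  delimiter: no
Category: identifier

identifier


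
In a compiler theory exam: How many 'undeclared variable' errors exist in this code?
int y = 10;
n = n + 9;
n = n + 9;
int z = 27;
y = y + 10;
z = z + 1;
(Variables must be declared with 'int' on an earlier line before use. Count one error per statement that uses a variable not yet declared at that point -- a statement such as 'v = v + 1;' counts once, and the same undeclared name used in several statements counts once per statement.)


Scanning code line by line:
  Line 1: declare 'y' -> declared = ['y']
  Line 2: use 'n' -> ERROR (undeclared)
  Line 3: use 'n' -> ERROR (undeclared)
  Line 4: declare 'z' -> declared = ['y', 'z']
  Line 5: use 'y' -> OK (declared)
  Line 6: use 'z' -> OK (declared)
Total undeclared variable errors: 2

2


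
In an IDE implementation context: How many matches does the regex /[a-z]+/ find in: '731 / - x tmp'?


Pattern: /[a-z]+/ (identifiers)
Input: '731 / - x tmp'
Scanning for matches:
  Match 1: 'x'
  Match 2: 'tmp'
Total matches: 2

2


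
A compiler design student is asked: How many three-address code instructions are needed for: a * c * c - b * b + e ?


Expression: a * c * c - b * b + e
Generating three-address code (respecting * over +/- precedence):
  Instruction 1: t1 = a * c
  Instruction 2: t2 = t1 * c
  Instruction 3: t3 = b * b
  Instruction 4: t4 = t2 - t3
  Instruction 5: t5 = t4 + e
Total instructions: 5

5


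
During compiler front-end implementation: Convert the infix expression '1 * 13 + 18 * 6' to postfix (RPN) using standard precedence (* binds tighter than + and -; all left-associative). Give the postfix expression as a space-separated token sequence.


Applying the shunting-yard algorithm:
  Operand 1 -> output
  Push '*' onto operator stack -> op-stack: [*]
  Operand 13 -> output
  See '+' (prec 1); top '*' (prec 2) >= it -> pop '*' to output
  Push '+' onto operator stack -> op-stack: [+]
  Operand 18 -> output
  Push '*' onto operator stack -> op-stack: [+, *]
  Operand 6 -> output
  End of input: pop '*' to output
  End of input: pop '+' to output
Postfix result: 1 13 * 18 6 * +

1 13 * 18 6 * +


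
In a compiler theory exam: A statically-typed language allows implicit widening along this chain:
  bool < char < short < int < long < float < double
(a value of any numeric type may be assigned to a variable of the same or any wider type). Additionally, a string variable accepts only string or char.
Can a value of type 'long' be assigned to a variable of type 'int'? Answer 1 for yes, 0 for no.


Target variable type: int
Source value type: long
Numeric ranks: long=4, int=3
Widening allowed iff rank(source) <= rank(target): 4 <= 3? No
Result: 0

0


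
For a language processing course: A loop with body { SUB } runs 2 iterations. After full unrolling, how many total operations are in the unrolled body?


Loop body operations: SUB (1 op per iteration)
Unrolling 2 iterations:
  Iteration 1: SUB (1 ops)
  Iteration 2: SUB (1 ops)
Total: 2 iterations * 1 ops/iter = 2 operations

2


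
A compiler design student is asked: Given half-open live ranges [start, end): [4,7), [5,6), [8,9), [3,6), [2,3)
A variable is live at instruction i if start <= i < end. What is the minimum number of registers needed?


Live ranges:
  Var0: [4, 7)
  Var1: [5, 6)
  Var2: [8, 9)
  Var3: [3, 6)
  Var4: [2, 3)
Sweep-line events (position, delta, active):
  pos=2 start -> active=1
  pos=3 end -> active=0
  pos=3 start -> active=1
  pos=4 start -> active=2
  pos=5 start -> active=3
  pos=6 end -> active=2
  pos=6 end -> active=1
  pos=7 end -> active=0
  pos=8 start -> active=1
  pos=9 end -> active=0
Maximum simultaneous active: 3
Minimum registers needed: 3

3


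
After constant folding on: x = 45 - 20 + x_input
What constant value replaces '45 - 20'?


Identifying constant sub-expression:
  Original: x = 45 - 20 + x_input
  45 and 20 are both compile-time constants
  Evaluating: 45 - 20 = 25
  After folding: x = 25 + x_input

25


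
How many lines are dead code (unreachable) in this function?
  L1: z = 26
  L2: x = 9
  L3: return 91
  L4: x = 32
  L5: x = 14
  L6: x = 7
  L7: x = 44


Analyzing control flow:
  L1: reachable (before return)
  L2: reachable (before return)
  L3: reachable (return statement)
  L4: DEAD (after return at L3)
  L5: DEAD (after return at L3)
  L6: DEAD (after return at L3)
  L7: DEAD (after return at L3)
Return at L3, total lines = 7
Dead lines: L4 through L7
Count: 4

4


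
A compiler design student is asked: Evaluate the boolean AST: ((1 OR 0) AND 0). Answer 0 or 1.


Step 1: Evaluate inner node
  1 OR 0 = 1
Step 2: Evaluate root node
  1 AND 0 = 0

0


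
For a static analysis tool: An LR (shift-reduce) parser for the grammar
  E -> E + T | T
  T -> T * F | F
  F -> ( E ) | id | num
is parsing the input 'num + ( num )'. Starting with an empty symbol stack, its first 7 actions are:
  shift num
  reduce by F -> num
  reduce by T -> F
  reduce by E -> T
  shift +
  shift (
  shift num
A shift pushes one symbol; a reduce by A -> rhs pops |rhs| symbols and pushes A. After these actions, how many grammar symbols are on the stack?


Tracking the symbol stack through each action:
  Action 1: shift 'num' : push -> stack = [num] (size 1)
  Action 2: reduce by F -> num : pop 1, push F -> stack = [F] (size 1)
  Action 3: reduce by T -> F : pop 1, push T -> stack = [T] (size 1)
  Action 4: reduce by E -> T : pop 1, push E -> stack = [E] (size 1)
  Action 5: shift '+' : push -> stack = [E, +] (size 2)
  Action 6: shift '(' : push -> stack = [E, +, (] (size 3)
  Action 7: shift 'num' : push -> stack = [E, +, (, num] (size 4)
Final stack size: 4

4


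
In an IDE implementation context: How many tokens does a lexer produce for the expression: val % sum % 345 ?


Scanning 'val % sum % 345'
Token 1: 'val' -> identifier
Token 2: '%' -> operator
Token 3: 'sum' -> identifier
Token 4: '%' -> operator
Token 5: '345' -> integer_literal
Total tokens: 5

5


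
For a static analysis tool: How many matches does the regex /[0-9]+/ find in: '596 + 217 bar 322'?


Pattern: /[0-9]+/ (int literals)
Input: '596 + 217 bar 322'
Scanning for matches:
  Match 1: '596'
  Match 2: '217'
  Match 3: '322'
Total matches: 3

3


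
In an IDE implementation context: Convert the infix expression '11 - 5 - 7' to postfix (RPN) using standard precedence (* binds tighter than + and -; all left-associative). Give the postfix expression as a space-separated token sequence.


Applying the shunting-yard algorithm:
  Operand 11 -> output
  Push '-' onto operator stack -> op-stack: [-]
  Operand 5 -> output
  See '-' (prec 1); top '-' (prec 1) >= it -> pop '-' to output
  Push '-' onto operator stack -> op-stack: [-]
  Operand 7 -> output
  End of input: pop '-' to output
Postfix result: 11 5 - 7 -

11 5 - 7 -


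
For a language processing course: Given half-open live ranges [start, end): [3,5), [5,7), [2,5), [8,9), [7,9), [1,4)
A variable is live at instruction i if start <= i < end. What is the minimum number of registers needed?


Live ranges:
  Var0: [3, 5)
  Var1: [5, 7)
  Var2: [2, 5)
  Var3: [8, 9)
  Var4: [7, 9)
  Var5: [1, 4)
Sweep-line events (position, delta, active):
  pos=1 start -> active=1
  pos=2 start -> active=2
  pos=3 start -> active=3
  pos=4 end -> active=2
  pos=5 end -> active=1
  pos=5 end -> active=0
  pos=5 start -> active=1
  pos=7 end -> active=0
  pos=7 start -> active=1
  pos=8 start -> active=2
  pos=9 end -> active=1
  pos=9 end -> active=0
Maximum simultaneous active: 3
Minimum registers needed: 3

3


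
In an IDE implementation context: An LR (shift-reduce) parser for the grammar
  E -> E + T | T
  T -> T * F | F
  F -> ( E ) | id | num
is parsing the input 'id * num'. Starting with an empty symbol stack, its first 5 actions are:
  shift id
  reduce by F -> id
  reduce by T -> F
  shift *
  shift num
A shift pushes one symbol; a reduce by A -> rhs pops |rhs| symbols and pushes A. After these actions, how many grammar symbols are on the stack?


Tracking the symbol stack through each action:
  Action 1: shift 'id' : push -> stack = [id] (size 1)
  Action 2: reduce by F -> id : pop 1, push F -> stack = [F] (size 1)
  Action 3: reduce by T -> F : pop 1, push T -> stack = [T] (size 1)
  Action 4: shift '*' : push -> stack = [T, *] (size 2)
  Action 5: shift 'num' : push -> stack = [T, *, num] (size 3)
Final stack size: 3

3


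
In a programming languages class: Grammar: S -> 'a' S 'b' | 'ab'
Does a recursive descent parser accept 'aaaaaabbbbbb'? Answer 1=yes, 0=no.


Grammar accepts strings of the form a^n b^n (n >= 1)
Word: 'aaaaaabbbbbb'
Counting: 6 a's and 6 b's
Check: 6 == 6? Yes
Derivation (S -> aSb applied 5 time(s), then S -> ab): S => aSb => aaSbb => aaaSbbb => aaaaSbbbb => aaaaaSbbbbb => aaaaaabbbbbb
Accepted

1


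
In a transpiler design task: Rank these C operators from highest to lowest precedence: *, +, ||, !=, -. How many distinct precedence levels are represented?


Looking up precedence for each operator:
  * -> precedence 6
  + -> precedence 5
  || -> precedence 1
  != -> precedence 3
  - -> precedence 5
Sorted highest to lowest: *, +, -, !=, ||
Distinct precedence values: [6, 5, 3, 1]
Number of distinct levels: 4

4


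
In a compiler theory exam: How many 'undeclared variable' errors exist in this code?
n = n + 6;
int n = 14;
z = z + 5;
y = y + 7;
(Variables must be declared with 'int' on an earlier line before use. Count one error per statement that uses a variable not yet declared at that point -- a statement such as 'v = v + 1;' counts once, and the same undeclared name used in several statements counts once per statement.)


Scanning code line by line:
  Line 1: use 'n' -> ERROR (undeclared)
  Line 2: declare 'n' -> declared = ['n']
  Line 3: use 'z' -> ERROR (undeclared)
  Line 4: use 'y' -> ERROR (undeclared)
Total undeclared variable errors: 3

3


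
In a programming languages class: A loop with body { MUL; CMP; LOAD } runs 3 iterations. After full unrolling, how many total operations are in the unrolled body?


Loop body operations: MUL, CMP, LOAD (3 ops per iteration)
Unrolling 3 iterations:
  Iteration 1: MUL, CMP, LOAD (3 ops)
  Iteration 2: MUL, CMP, LOAD (3 ops)
  Iteration 3: MUL, CMP, LOAD (3 ops)
Total: 3 iterations * 3 ops/iter = 9 operations

9


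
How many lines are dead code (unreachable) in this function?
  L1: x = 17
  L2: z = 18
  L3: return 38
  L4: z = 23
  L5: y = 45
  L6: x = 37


Analyzing control flow:
  L1: reachable (before return)
  L2: reachable (before return)
  L3: reachable (return statement)
  L4: DEAD (after return at L3)
  L5: DEAD (after return at L3)
  L6: DEAD (after return at L3)
Return at L3, total lines = 6
Dead lines: L4 through L6
Count: 3

3


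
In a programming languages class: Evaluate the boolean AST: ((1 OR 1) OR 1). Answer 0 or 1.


Step 1: Evaluate inner node
  1 OR 1 = 1
Step 2: Evaluate root node
  1 OR 1 = 1

1


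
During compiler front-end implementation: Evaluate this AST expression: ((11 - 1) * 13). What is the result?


Expression: ((11 - 1) * 13)
Evaluating step by step:
  11 - 1 = 10
  10 * 13 = 130
Result: 130

130


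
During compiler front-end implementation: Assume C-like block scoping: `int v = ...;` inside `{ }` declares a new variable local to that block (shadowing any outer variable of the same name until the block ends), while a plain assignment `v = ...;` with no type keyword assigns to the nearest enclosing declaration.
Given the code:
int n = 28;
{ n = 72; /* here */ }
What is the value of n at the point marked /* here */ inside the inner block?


Analyzing scoping rules:
Outer scope: declares n = 28
Inner block: 'n = 72;' has no type keyword, so it is an assignment to the outer n (no shadowing)
Inside the block, after the assignment -> 72
Result: 72

72


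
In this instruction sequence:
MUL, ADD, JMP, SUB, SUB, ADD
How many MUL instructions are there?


Scanning instruction sequence for MUL:
  Position 1: MUL <- MATCH
  Position 2: ADD
  Position 3: JMP
  Position 4: SUB
  Position 5: SUB
  Position 6: ADD
Matches at positions: [1]
Total MUL count: 1

1


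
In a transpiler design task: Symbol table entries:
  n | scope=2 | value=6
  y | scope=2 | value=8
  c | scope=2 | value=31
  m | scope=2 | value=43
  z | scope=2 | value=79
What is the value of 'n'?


Searching symbol table for 'n':
  n | scope=2 | value=6 <- MATCH
  y | scope=2 | value=8
  c | scope=2 | value=31
  m | scope=2 | value=43
  z | scope=2 | value=79
Found 'n' at scope 2 with value 6

6
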